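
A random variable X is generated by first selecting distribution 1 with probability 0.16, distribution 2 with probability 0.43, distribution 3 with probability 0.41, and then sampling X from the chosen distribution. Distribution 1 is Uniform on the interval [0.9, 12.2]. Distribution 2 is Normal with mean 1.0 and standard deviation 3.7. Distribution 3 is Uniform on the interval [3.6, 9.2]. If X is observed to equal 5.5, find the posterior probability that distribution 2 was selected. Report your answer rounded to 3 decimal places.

Likelihoods f(5.5 | ·): 1: 0.0884956; 2: 0.0514645; 3: 0.178571.
Posterior ∝ prior × likelihood. Numerator for 2: 0.43·0.0514645 = 0.0221298.
Normalizing constant: 0.16·0.0884956 + 0.43·0.0514645 + 0.41·0.178571 = 0.109503.
P(2 | observation) = 0.0221298 / 0.109503 = 0.202092.

0.202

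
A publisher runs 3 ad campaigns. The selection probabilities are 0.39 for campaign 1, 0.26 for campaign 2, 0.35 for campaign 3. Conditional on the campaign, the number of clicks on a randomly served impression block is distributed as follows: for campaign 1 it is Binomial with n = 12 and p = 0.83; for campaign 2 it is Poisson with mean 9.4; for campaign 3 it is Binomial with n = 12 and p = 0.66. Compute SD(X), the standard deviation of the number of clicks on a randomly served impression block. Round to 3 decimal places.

Per component, 1: μ=9.96, E[X²]=100.895; 2: μ=9.4, E[X²]=97.76; 3: μ=7.92, E[X²]=65.4192.
E[X] = 0.39·9.96 + 0.26·9.4 + 0.35·7.92 = 9.1004.
E[X²] = 0.39·100.895 + 0.26·97.76 + 0.35·65.4192 = 87.6633.
Var(X) = E[X²] − (E[X])² = 87.6633 − 82.8173 = 4.84601.
SD(X) = √4.84601 = 2.20137.

2.201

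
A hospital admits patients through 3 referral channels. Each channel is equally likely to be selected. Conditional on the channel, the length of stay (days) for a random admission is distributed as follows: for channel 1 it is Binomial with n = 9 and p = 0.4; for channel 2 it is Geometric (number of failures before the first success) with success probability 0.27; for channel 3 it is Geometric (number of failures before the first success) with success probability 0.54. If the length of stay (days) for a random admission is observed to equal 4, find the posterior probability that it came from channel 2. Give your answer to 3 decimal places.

Likelihoods P(X=4 | ·): 1: 0.250823; 2: 0.0766753; 3: 0.0241783.
Posterior ∝ prior × likelihood. Numerator for 2: 0.333333·0.0766753 = 0.0255584.
Normalizing constant: 0.333333·0.250823 + 0.333333·0.0766753 + 0.333333·0.0241783 = 0.117225.
P(2 | observation) = 0.0255584 / 0.117225 = 0.218028.

0.218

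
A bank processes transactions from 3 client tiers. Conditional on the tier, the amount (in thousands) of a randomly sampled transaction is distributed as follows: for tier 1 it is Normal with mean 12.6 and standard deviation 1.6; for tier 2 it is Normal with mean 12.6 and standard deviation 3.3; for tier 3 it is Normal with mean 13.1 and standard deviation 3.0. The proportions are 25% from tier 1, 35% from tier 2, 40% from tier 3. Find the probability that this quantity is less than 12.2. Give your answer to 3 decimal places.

0.411

Conditional on each tier, P(X < 12.2): 1: 0.401294; 2: 0.451762; 3: 0.382089.
By total probability, P(X < 12.2) = 0.25·0.401294 + 0.35·0.451762 + 0.4·0.382089 = 0.411275.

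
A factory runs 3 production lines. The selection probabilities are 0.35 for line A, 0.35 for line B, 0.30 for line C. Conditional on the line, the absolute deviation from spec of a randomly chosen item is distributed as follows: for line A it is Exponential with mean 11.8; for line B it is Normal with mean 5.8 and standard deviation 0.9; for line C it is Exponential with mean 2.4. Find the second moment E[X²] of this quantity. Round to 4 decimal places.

112.9815

For each component E[X²] = Var + (mean)², giving A: 278.48; B: 34.45; C: 11.52.
Overall E[X²] = 0.35·278.48 + 0.35·34.45 + 0.3·11.52 = 112.982.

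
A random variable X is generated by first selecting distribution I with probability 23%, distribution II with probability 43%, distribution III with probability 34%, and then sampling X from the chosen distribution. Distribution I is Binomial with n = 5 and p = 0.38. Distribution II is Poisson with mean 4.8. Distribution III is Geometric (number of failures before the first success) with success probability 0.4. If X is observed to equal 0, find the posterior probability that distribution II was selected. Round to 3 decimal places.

0.022

Likelihoods P(X=0 | ·): I: 0.0916133; II: 0.00822975; III: 0.4.
Posterior ∝ prior × likelihood. Numerator for II: 0.43·0.00822975 = 0.00353879.
Normalizing constant: 0.23·0.0916133 + 0.43·0.00822975 + 0.34·0.4 = 0.16061.
P(II | observation) = 0.00353879 / 0.16061 = 0.0220335.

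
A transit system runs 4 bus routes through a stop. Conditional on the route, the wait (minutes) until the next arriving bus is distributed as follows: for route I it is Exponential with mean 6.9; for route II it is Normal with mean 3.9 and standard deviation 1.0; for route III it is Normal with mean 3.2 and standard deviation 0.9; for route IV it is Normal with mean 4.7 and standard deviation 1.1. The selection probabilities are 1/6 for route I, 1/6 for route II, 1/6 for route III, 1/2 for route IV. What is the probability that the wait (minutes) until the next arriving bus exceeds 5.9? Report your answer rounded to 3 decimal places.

0.144

Conditional on each route, P(X > 5.9): I: 0.425252; II: 0.0227501; III: 0.0013499; IV: 0.137656.
By total probability, P(X > 5.9) = 0.166667·0.425252 + 0.166667·0.0227501 + 0.166667·0.0013499 + 0.5·0.137656 = 0.14372.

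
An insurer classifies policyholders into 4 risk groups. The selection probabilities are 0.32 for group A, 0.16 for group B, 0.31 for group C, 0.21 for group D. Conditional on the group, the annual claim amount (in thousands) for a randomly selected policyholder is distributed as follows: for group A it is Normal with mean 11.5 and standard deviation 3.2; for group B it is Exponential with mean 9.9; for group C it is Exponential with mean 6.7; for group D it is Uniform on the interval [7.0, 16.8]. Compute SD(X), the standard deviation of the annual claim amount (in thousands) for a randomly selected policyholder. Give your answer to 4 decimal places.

6.2757

Per component, A: μ=11.5, E[X²]=142.49; B: μ=9.9, E[X²]=196.02; C: μ=6.7, E[X²]=89.78; D: μ=11.9, E[X²]=149.613.
E[X] = 0.32·11.5 + 0.16·9.9 + 0.31·6.7 + 0.21·11.9 = 9.84.
E[X²] = 0.32·142.49 + 0.16·196.02 + 0.31·89.78 + 0.21·149.613 = 136.211.
Var(X) = E[X²] − (E[X])² = 136.211 − 96.8256 = 39.385.
SD(X) = √39.385 = 6.27575.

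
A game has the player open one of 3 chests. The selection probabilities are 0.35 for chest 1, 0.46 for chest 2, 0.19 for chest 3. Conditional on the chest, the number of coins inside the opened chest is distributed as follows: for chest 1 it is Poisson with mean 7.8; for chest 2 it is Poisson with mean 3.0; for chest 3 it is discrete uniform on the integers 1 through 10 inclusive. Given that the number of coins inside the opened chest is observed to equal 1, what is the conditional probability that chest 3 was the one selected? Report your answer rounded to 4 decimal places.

0.2139

Likelihoods P(X=1 | ·): 1: 0.00319593; 2: 0.149361; 3: 0.1.
Posterior ∝ prior × likelihood. Numerator for 3: 0.19·0.1 = 0.019.
Normalizing constant: 0.35·0.00319593 + 0.46·0.149361 + 0.19·0.1 = 0.0888247.
P(3 | observation) = 0.019 / 0.0888247 = 0.213904.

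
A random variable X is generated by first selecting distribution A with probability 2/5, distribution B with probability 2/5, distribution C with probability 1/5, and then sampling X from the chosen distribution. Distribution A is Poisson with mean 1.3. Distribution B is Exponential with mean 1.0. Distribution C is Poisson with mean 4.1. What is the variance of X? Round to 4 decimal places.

3.1504

Per component, A: μ=1.3, E[X²]=2.99; B: μ=1, E[X²]=2; C: μ=4.1, E[X²]=20.91.
E[X] = 0.4·1.3 + 0.4·1 + 0.2·4.1 = 1.74.
E[X²] = 0.4·2.99 + 0.4·2 + 0.2·20.91 = 6.178.
Var(X) = E[X²] − (E[X])² = 6.178 − 3.0276 = 3.1504.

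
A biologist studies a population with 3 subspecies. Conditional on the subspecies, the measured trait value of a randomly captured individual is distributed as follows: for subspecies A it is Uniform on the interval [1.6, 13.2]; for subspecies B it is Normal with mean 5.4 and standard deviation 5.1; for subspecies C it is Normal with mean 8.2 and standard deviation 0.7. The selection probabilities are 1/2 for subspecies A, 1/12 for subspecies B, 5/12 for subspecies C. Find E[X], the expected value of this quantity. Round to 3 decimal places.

Component means — A: 7.4; B: 5.4; C: 8.2.
E[X] = 0.5·7.4 + 0.0833333·5.4 + 0.416667·8.2 = 7.56667.

7.567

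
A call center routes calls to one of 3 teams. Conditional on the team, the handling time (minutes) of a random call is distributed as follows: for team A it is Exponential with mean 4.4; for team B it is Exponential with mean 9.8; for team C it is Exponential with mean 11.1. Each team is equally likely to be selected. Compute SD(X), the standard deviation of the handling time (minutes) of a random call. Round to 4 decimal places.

Per component, A: μ=4.4, E[X²]=38.72; B: μ=9.8, E[X²]=192.08; C: μ=11.1, E[X²]=246.42.
E[X] = 0.333333·4.4 + 0.333333·9.8 + 0.333333·11.1 = 8.43333.
E[X²] = 0.333333·38.72 + 0.333333·192.08 + 0.333333·246.42 = 159.073.
Var(X) = E[X²] − (E[X])² = 159.073 − 71.1211 = 87.9522.
SD(X) = √87.9522 = 9.37828.

9.3783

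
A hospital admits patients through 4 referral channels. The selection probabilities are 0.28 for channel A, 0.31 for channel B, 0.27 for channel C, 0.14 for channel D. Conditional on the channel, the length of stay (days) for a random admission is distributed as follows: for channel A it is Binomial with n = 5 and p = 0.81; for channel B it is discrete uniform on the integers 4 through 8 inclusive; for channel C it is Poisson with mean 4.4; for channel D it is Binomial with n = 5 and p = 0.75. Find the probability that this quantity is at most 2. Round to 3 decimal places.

0.079

Conditional on each channel, P(X ≤ 2): A: 0.0505275; B: 0; C: 0.185142; D: 0.103516.
By total probability, P(X ≤ 2) = 0.28·0.0505275 + 0.31·0 + 0.27·0.185142 + 0.14·0.103516 = 0.0786283.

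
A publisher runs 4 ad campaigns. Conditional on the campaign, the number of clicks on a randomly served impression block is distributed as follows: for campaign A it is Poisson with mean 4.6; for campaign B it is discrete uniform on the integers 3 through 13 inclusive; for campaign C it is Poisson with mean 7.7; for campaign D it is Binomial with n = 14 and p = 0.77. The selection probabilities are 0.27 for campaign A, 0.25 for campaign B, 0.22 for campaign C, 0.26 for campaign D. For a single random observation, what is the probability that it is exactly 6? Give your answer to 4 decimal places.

Conditional on each campaign, P(X = 6): A: 0.13227; B: 0.0909091; C: 0.131082; D: 0.00490143.
By total probability, P(X = 6) = 0.27·0.13227 + 0.25·0.0909091 + 0.22·0.131082 + 0.26·0.00490143 = 0.0885525.

0.0886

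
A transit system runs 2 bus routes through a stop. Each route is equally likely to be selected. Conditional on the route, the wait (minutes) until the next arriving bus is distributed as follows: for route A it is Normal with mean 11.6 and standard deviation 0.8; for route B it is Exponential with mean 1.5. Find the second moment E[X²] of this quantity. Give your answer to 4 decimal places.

69.8500

For each component E[X²] = Var + (mean)², giving A: 135.2; B: 4.5.
Overall E[X²] = 0.5·135.2 + 0.5·4.5 = 69.85.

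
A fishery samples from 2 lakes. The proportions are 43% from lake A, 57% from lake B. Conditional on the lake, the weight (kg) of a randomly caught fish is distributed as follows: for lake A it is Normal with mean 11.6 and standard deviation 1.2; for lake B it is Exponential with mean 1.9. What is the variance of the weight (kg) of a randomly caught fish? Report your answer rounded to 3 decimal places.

25.738

Per component, A: μ=11.6, E[X²]=136; B: μ=1.9, E[X²]=7.22.
E[X] = 0.43·11.6 + 0.57·1.9 = 6.071.
E[X²] = 0.43·136 + 0.57·7.22 = 62.5954.
Var(X) = E[X²] − (E[X])² = 62.5954 − 36.857 = 25.7384.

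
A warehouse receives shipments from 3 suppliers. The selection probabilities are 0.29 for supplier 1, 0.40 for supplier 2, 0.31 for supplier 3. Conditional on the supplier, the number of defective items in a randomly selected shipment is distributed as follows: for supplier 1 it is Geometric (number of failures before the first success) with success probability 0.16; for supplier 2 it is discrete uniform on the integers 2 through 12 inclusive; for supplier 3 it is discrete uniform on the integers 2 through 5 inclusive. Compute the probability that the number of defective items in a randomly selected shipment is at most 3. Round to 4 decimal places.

0.3733

Conditional on each supplier, P(X ≤ 3): 1: 0.502129; 2: 0.181818; 3: 0.5.
By total probability, P(X ≤ 3) = 0.29·0.502129 + 0.4·0.181818 + 0.31·0.5 = 0.373345.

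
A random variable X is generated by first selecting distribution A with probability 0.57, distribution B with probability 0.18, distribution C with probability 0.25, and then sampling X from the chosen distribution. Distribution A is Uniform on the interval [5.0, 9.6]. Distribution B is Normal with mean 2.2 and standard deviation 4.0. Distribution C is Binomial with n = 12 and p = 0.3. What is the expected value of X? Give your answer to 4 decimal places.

Component means — A: 7.3; B: 2.2; C: 3.6.
E[X] = 0.57·7.3 + 0.18·2.2 + 0.25·3.6 = 5.457.

5.4570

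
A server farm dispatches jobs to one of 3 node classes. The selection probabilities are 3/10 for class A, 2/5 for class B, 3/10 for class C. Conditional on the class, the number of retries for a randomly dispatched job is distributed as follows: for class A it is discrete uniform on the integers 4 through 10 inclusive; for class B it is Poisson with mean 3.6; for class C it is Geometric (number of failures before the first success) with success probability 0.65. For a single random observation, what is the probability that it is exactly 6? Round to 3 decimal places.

0.076

Conditional on each class, P(X = 6): A: 0.142857; B: 0.0826081; C: 0.00119487.
By total probability, P(X = 6) = 0.3·0.142857 + 0.4·0.0826081 + 0.3·0.00119487 = 0.0762588.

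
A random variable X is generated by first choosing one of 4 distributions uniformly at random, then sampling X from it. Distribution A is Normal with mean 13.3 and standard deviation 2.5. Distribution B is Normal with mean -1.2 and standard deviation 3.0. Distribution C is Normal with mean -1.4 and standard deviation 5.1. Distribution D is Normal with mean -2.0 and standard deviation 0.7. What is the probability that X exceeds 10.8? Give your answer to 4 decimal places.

Conditional on each component, P(X > 10.8): A: 0.841345; B: 3.16712e-05; C: 0.00837484; D: 0.
By total probability, P(X > 10.8) = 0.25·0.841345 + 0.25·3.16712e-05 + 0.25·0.00837484 + 0.25·0 = 0.212438.

0.2124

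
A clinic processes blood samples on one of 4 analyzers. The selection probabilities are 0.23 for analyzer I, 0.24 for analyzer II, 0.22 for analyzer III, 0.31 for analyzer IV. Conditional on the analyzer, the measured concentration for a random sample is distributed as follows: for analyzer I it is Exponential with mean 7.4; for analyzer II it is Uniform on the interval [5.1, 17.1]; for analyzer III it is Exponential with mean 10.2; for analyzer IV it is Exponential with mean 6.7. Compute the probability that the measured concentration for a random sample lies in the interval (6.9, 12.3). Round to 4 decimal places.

0.2621

Conditional on each analyzer, P(6.9 < X < 12.3): I: 0.203867; II: 0.45; III: 0.208981; IV: 0.197578.
By total probability, P(6.9 < X < 12.3) = 0.23·0.203867 + 0.24·0.45 + 0.22·0.208981 + 0.31·0.197578 = 0.262114.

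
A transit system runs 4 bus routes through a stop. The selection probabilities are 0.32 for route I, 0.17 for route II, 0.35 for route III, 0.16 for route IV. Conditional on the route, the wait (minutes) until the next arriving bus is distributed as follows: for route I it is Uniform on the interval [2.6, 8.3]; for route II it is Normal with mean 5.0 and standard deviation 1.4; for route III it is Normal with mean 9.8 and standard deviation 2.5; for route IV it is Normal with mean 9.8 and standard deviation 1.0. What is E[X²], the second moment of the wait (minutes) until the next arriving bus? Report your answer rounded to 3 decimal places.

For each component E[X²] = Var + (mean)², giving I: 32.41; II: 26.96; III: 102.29; IV: 97.04.
Overall E[X²] = 0.32·32.41 + 0.17·26.96 + 0.35·102.29 + 0.16·97.04 = 66.2823.

66.282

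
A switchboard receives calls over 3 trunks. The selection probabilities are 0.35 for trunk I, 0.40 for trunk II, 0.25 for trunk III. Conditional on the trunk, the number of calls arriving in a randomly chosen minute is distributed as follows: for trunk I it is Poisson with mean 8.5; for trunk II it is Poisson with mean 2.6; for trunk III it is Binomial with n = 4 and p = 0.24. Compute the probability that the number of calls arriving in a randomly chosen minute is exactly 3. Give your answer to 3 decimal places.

Conditional on each trunk, P(X = 3): I: 0.0208258; II: 0.217572; III: 0.042025.
By total probability, P(X = 3) = 0.35·0.0208258 + 0.4·0.217572 + 0.25·0.042025 = 0.104824.

0.105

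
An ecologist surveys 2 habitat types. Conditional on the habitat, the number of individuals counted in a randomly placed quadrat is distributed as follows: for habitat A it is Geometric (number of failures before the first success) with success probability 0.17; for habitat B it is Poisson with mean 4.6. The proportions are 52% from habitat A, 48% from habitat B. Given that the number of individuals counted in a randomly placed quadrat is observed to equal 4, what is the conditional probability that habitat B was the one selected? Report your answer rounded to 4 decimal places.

0.6821

Likelihoods P(X=4 | ·): A: 0.0806791; B: 0.187528.
Posterior ∝ prior × likelihood. Numerator for B: 0.48·0.187528 = 0.0900133.
Normalizing constant: 0.52·0.0806791 + 0.48·0.187528 = 0.131966.
P(B | observation) = 0.0900133 / 0.131966 = 0.682092.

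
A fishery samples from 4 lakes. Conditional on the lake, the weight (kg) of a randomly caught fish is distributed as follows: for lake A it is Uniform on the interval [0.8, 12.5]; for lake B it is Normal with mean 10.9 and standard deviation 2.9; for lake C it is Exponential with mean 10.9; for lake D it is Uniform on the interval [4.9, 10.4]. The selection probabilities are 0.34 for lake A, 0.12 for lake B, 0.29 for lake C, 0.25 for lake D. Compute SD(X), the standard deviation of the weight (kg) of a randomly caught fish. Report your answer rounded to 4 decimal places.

Per component, A: μ=6.65, E[X²]=55.63; B: μ=10.9, E[X²]=127.22; C: μ=10.9, E[X²]=237.62; D: μ=7.65, E[X²]=61.0433.
E[X] = 0.34·6.65 + 0.12·10.9 + 0.29·10.9 + 0.25·7.65 = 8.6425.
E[X²] = 0.34·55.63 + 0.12·127.22 + 0.29·237.62 + 0.25·61.0433 = 118.351.
Var(X) = E[X²] − (E[X])² = 118.351 − 74.6928 = 43.6584.
SD(X) = √43.6584 = 6.60745.

6.6075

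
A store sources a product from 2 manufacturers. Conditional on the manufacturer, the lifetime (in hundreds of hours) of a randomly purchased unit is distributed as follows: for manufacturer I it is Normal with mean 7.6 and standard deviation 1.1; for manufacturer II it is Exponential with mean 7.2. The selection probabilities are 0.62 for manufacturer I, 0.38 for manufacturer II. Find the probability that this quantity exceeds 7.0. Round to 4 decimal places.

Conditional on each manufacturer, P(X > 7.0): I: 0.70728; II: 0.378242.
By total probability, P(X > 7.0) = 0.62·0.70728 + 0.38·0.378242 = 0.582245.

0.5822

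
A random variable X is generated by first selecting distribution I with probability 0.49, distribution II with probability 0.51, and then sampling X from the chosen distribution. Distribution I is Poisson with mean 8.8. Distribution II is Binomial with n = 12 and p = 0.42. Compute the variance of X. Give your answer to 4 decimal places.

9.3358

Per component, I: μ=8.8, E[X²]=86.24; II: μ=5.04, E[X²]=28.3248.
E[X] = 0.49·8.8 + 0.51·5.04 = 6.8824.
E[X²] = 0.49·86.24 + 0.51·28.3248 = 56.7032.
Var(X) = E[X²] − (E[X])² = 56.7032 − 47.3674 = 9.33582.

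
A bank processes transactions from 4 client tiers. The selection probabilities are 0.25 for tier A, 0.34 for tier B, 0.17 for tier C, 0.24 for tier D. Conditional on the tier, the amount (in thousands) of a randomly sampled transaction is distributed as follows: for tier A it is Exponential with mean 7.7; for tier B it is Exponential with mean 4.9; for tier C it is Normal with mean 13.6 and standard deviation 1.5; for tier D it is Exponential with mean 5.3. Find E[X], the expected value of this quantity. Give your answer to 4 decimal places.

7.1750

Component means — A: 7.7; B: 4.9; C: 13.6; D: 5.3.
E[X] = 0.25·7.7 + 0.34·4.9 + 0.17·13.6 + 0.24·5.3 = 7.175.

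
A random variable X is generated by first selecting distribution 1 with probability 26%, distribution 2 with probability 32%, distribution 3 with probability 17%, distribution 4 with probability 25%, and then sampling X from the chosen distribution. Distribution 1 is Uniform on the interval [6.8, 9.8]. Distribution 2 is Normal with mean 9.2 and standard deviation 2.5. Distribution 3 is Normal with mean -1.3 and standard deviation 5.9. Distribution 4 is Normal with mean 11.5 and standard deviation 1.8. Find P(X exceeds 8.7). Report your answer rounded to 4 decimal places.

Conditional on each component, P(X > 8.7): 1: 0.366667; 2: 0.57926; 3: 0.0450457; 4: 0.940093.
By total probability, P(X > 8.7) = 0.26·0.366667 + 0.32·0.57926 + 0.17·0.0450457 + 0.25·0.940093 = 0.523377.

0.5234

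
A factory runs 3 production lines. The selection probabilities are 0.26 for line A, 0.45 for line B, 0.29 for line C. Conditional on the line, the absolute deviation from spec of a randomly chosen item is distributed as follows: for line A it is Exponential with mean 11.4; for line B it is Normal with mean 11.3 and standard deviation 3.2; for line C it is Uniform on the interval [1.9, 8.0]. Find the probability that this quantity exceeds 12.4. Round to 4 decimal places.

Conditional on each line, P(X > 12.4): A: 0.336984; B: 0.365517; C: 0.
By total probability, P(X > 12.4) = 0.26·0.336984 + 0.45·0.365517 + 0.29·0 = 0.252099.

0.2521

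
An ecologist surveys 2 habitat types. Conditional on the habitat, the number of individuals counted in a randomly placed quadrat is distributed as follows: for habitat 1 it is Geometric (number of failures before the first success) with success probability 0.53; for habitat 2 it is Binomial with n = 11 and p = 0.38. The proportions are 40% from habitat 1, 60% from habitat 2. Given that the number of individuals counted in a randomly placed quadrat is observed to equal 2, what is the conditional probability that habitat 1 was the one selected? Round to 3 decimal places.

0.421

Likelihoods P(X=2 | ·): 1: 0.117077; 2: 0.107512.
Posterior ∝ prior × likelihood. Numerator for 1: 0.4·0.117077 = 0.0468308.
Normalizing constant: 0.4·0.117077 + 0.6·0.107512 = 0.111338.
P(1 | observation) = 0.0468308 / 0.111338 = 0.420619.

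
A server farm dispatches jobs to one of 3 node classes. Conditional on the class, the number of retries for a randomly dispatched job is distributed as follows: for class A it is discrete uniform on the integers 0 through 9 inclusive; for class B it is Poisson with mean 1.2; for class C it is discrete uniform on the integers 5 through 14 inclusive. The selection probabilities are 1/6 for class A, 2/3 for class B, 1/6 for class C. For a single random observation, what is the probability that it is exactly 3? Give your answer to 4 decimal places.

0.0745

Conditional on each class, P(X = 3): A: 0.1; B: 0.0867439; C: 0.
By total probability, P(X = 3) = 0.166667·0.1 + 0.666667·0.0867439 + 0.166667·0 = 0.074496.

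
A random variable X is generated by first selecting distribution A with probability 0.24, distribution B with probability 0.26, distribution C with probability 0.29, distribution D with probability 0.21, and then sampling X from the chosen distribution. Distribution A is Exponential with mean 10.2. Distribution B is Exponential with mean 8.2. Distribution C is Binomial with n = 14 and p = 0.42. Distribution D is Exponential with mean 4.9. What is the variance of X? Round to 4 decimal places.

52.5063

Per component, A: μ=10.2, E[X²]=208.08; B: μ=8.2, E[X²]=134.48; C: μ=5.88, E[X²]=37.9848; D: μ=4.9, E[X²]=48.02.
E[X] = 0.24·10.2 + 0.26·8.2 + 0.29·5.88 + 0.21·4.9 = 7.3142.
E[X²] = 0.24·208.08 + 0.26·134.48 + 0.29·37.9848 + 0.21·48.02 = 106.004.
Var(X) = E[X²] − (E[X])² = 106.004 − 53.4975 = 52.5063.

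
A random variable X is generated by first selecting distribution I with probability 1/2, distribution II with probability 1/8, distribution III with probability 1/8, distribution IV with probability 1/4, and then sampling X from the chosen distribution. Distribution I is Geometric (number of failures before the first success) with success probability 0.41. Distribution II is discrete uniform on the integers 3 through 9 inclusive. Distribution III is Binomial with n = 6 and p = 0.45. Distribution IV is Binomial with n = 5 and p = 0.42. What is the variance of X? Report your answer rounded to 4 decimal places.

Per component, I: μ=1.43902, E[X²]=5.58061; II: μ=6, E[X²]=40; III: μ=2.7, E[X²]=8.775; IV: μ=2.1, E[X²]=5.628.
E[X] = 0.5·1.43902 + 0.125·6 + 0.125·2.7 + 0.25·2.1 = 2.33201.
E[X²] = 0.5·5.58061 + 0.125·40 + 0.125·8.775 + 0.25·5.628 = 10.2942.
Var(X) = E[X²] − (E[X])² = 10.2942 − 5.43828 = 4.8559.

4.8559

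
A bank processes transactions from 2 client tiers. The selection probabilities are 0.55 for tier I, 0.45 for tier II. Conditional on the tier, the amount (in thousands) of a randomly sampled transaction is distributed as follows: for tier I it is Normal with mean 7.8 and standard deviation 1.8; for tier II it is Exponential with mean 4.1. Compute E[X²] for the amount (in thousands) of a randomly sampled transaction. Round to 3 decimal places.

50.373

For each component E[X²] = Var + (mean)², giving I: 64.08; II: 33.62.
Overall E[X²] = 0.55·64.08 + 0.45·33.62 = 50.373.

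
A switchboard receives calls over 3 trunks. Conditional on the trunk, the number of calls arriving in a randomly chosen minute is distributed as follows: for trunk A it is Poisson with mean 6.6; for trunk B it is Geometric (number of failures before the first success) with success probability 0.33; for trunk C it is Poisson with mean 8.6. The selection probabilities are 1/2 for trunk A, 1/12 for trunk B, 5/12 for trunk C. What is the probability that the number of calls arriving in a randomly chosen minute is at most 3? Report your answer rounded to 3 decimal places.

0.131

Conditional on each trunk, P(X ≤ 3): A: 0.105151; B: 0.798489; C: 0.0280926.
By total probability, P(X ≤ 3) = 0.5·0.105151 + 0.0833333·0.798489 + 0.416667·0.0280926 = 0.130821.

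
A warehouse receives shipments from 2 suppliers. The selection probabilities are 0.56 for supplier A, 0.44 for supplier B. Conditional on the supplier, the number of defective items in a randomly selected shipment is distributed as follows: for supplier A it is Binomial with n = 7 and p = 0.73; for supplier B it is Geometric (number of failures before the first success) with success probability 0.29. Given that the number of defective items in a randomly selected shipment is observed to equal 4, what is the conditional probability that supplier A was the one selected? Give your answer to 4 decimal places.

Likelihoods P(X=4 | ·): A: 0.195637; B: 0.0736939.
Posterior ∝ prior × likelihood. Numerator for A: 0.56·0.195637 = 0.109557.
Normalizing constant: 0.56·0.195637 + 0.44·0.0736939 = 0.141982.
P(A | observation) = 0.109557 / 0.141982 = 0.771624.

0.7716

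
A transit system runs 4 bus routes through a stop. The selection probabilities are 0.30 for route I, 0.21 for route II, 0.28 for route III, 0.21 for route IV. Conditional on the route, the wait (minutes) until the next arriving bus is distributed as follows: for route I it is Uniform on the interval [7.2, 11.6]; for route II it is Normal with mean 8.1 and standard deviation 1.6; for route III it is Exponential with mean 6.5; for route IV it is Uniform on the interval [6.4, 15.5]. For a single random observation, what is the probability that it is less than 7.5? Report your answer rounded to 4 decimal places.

0.3118

Conditional on each route, P(X < 7.5): I: 0.0681818; II: 0.35383; III: 0.684579; IV: 0.120879.
By total probability, P(X < 7.5) = 0.3·0.0681818 + 0.21·0.35383 + 0.28·0.684579 + 0.21·0.120879 = 0.311826.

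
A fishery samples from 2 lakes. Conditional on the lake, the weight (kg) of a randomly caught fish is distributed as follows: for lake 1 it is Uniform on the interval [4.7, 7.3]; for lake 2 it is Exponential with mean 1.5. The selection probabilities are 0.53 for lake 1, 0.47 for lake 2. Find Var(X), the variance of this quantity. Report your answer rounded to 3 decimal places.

Per component, 1: μ=6, E[X²]=36.5633; 2: μ=1.5, E[X²]=4.5.
E[X] = 0.53·6 + 0.47·1.5 = 3.885.
E[X²] = 0.53·36.5633 + 0.47·4.5 = 21.4936.
Var(X) = E[X²] − (E[X])² = 21.4936 − 15.0932 = 6.40034.

6.400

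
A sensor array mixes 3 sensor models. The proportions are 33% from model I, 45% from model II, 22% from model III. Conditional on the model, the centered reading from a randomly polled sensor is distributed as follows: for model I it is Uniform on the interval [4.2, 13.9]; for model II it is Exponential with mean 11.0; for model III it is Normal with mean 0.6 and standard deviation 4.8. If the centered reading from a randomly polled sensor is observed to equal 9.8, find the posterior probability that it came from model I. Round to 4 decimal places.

0.6333

Likelihoods f(9.8 | ·): I: 0.103093; II: 0.0372984; III: 0.013242.
Posterior ∝ prior × likelihood. Numerator for I: 0.33·0.103093 = 0.0340206.
Normalizing constant: 0.33·0.103093 + 0.45·0.0372984 + 0.22·0.013242 = 0.0537182.
P(I | observation) = 0.0340206 / 0.0537182 = 0.633317.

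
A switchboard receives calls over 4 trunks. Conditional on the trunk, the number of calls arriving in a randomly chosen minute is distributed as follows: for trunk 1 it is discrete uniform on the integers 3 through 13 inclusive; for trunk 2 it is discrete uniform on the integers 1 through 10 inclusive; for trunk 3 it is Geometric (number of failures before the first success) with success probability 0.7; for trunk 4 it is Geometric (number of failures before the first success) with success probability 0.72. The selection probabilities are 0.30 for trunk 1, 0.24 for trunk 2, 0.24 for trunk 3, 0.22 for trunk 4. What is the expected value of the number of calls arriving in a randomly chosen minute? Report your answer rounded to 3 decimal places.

3.908

Component means — 1: 8; 2: 5.5; 3: 0.428571; 4: 0.388889.
E[X] = 0.3·8 + 0.24·5.5 + 0.24·0.428571 + 0.22·0.388889 = 3.90841.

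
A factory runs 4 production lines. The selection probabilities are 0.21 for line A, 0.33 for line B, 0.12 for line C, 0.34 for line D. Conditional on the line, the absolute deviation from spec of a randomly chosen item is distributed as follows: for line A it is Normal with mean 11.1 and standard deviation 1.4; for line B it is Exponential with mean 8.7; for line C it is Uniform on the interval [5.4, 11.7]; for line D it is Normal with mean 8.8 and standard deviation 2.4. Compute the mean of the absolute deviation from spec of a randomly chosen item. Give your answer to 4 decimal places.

9.2200

Component means — A: 11.1; B: 8.7; C: 8.55; D: 8.8.
E[X] = 0.21·11.1 + 0.33·8.7 + 0.12·8.55 + 0.34·8.8 = 9.22.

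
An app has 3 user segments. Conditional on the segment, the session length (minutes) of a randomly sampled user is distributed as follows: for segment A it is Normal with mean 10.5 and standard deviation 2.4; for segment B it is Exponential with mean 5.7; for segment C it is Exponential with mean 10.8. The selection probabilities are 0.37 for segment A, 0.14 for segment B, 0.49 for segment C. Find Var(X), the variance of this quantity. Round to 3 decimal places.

66.827

Per component, A: μ=10.5, E[X²]=116.01; B: μ=5.7, E[X²]=64.98; C: μ=10.8, E[X²]=233.28.
E[X] = 0.37·10.5 + 0.14·5.7 + 0.49·10.8 = 9.975.
E[X²] = 0.37·116.01 + 0.14·64.98 + 0.49·233.28 = 166.328.
Var(X) = E[X²] − (E[X])² = 166.328 − 99.5006 = 66.8275.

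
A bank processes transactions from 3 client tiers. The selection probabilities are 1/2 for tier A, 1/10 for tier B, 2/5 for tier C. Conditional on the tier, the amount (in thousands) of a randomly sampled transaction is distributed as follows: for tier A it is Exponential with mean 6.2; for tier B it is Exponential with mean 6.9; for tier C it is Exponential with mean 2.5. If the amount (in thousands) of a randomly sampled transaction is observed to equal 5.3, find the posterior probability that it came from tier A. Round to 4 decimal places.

0.5695

Likelihoods f(5.3 | ·): A: 0.0686051; B: 0.0672299; C: 0.0480127.
Posterior ∝ prior × likelihood. Numerator for A: 0.5·0.0686051 = 0.0343026.
Normalizing constant: 0.5·0.0686051 + 0.1·0.0672299 + 0.4·0.0480127 = 0.0602306.
P(A | observation) = 0.0343026 / 0.0602306 = 0.56952.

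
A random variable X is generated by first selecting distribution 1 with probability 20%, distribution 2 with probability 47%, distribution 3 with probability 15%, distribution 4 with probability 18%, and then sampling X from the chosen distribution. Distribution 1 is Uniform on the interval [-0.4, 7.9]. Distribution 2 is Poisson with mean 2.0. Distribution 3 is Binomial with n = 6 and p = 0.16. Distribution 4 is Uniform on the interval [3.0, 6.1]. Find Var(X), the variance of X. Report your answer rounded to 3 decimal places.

Per component, 1: μ=3.75, E[X²]=19.8033; 2: μ=2, E[X²]=6; 3: μ=0.96, E[X²]=1.728; 4: μ=4.55, E[X²]=21.5033.
E[X] = 0.2·3.75 + 0.47·2 + 0.15·0.96 + 0.18·4.55 = 2.653.
E[X²] = 0.2·19.8033 + 0.47·6 + 0.15·1.728 + 0.18·21.5033 = 10.9105.
Var(X) = E[X²] − (E[X])² = 10.9105 − 7.03841 = 3.87206.

3.872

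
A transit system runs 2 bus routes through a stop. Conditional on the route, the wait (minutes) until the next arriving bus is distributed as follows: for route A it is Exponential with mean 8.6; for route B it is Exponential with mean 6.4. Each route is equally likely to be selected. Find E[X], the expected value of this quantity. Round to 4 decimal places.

Component means — A: 8.6; B: 6.4.
E[X] = 0.5·8.6 + 0.5·6.4 = 7.5.

7.5000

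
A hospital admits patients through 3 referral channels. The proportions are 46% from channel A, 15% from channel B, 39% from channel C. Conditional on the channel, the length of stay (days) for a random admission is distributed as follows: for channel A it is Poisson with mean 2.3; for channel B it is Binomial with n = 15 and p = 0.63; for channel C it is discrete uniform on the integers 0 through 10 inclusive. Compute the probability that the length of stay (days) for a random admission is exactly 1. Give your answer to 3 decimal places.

0.142

Conditional on each channel, P(X = 1): A: 0.230595; B: 8.5164e-06; C: 0.0909091.
By total probability, P(X = 1) = 0.46·0.230595 + 0.15·8.5164e-06 + 0.39·0.0909091 = 0.14153.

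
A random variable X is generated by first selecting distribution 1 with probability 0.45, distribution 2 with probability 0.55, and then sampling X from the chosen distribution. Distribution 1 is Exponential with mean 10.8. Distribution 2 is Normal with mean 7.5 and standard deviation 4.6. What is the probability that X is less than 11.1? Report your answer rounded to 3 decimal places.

Conditional on each component, P(X < 11.1): 1: 0.642199; 2: 0.783072.
By total probability, P(X < 11.1) = 0.45·0.642199 + 0.55·0.783072 = 0.719679.

0.720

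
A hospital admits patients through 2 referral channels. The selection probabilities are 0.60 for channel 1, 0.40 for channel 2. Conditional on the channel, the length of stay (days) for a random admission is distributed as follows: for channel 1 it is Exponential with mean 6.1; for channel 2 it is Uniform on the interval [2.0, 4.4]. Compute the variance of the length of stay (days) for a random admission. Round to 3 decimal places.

Per component, 1: μ=6.1, E[X²]=74.42; 2: μ=3.2, E[X²]=10.72.
E[X] = 0.6·6.1 + 0.4·3.2 = 4.94.
E[X²] = 0.6·74.42 + 0.4·10.72 = 48.94.
Var(X) = E[X²] − (E[X])² = 48.94 − 24.4036 = 24.5364.

24.536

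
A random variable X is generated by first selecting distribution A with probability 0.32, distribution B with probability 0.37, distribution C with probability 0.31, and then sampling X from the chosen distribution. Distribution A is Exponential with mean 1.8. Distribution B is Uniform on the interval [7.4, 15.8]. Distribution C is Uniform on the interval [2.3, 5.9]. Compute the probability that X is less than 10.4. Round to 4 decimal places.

0.7612

Conditional on each component, P(X < 10.4): A: 0.996904; B: 0.357143; C: 1.
By total probability, P(X < 10.4) = 0.32·0.996904 + 0.37·0.357143 + 0.31·1 = 0.761152.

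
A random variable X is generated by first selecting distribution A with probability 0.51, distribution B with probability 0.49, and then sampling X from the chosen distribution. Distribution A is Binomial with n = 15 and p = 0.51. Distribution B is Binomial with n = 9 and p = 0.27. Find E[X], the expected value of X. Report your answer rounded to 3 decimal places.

5.092

Component means — A: 7.65; B: 2.43.
E[X] = 0.51·7.65 + 0.49·2.43 = 5.0922.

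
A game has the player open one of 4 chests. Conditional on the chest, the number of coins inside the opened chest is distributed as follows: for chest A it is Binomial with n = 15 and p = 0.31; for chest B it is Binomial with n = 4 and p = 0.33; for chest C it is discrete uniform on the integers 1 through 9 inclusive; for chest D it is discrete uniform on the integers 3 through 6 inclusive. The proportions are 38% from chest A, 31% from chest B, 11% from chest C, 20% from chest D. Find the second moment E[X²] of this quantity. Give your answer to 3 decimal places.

For each component E[X²] = Var + (mean)², giving A: 24.831; B: 2.6268; C: 31.6667; D: 21.5.
Overall E[X²] = 0.38·24.831 + 0.31·2.6268 + 0.11·31.6667 + 0.2·21.5 = 18.0334.

18.033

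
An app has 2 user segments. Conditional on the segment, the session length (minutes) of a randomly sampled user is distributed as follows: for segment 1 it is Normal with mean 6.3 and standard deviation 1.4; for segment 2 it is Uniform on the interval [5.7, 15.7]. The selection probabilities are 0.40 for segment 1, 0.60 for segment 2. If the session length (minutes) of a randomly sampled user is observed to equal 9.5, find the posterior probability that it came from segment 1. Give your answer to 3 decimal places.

0.122

Likelihoods f(9.5 | ·): 1: 0.0209073; 2: 0.1.
Posterior ∝ prior × likelihood. Numerator for 1: 0.4·0.0209073 = 0.00836293.
Normalizing constant: 0.4·0.0209073 + 0.6·0.1 = 0.0683629.
P(1 | observation) = 0.00836293 / 0.0683629 = 0.122331.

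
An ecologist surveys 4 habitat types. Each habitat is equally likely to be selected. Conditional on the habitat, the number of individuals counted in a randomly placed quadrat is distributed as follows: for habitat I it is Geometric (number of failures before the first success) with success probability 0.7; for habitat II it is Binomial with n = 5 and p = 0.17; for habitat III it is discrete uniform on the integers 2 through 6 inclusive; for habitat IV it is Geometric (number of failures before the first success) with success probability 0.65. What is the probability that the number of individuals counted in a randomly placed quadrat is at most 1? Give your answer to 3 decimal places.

0.646

Conditional on each habitat, P(X ≤ 1): I: 0.91; II: 0.7973; III: 0; IV: 0.8775.
By total probability, P(X ≤ 1) = 0.25·0.91 + 0.25·0.7973 + 0.25·0 + 0.25·0.8775 = 0.6462.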